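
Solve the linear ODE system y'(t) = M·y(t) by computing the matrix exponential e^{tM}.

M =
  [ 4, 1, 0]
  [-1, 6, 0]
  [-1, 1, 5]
e^{tM} =
  [-t*exp(5*t) + exp(5*t), t*exp(5*t), 0]
  [-t*exp(5*t), t*exp(5*t) + exp(5*t), 0]
  [-t*exp(5*t), t*exp(5*t), exp(5*t)]

Strategy: write M = P · J · P⁻¹ where J is a Jordan canonical form, so e^{tM} = P · e^{tJ} · P⁻¹, and e^{tJ} can be computed block-by-block.

M has Jordan form
J =
  [5, 1, 0]
  [0, 5, 0]
  [0, 0, 5]
(up to reordering of blocks).

Per-block formulas:
  For a 2×2 Jordan block J_2(5): exp(t · J_2(5)) = e^(5t)·(I + t·N), where N is the 2×2 nilpotent shift.
  For a 1×1 block at λ = 5: exp(t · [5]) = [e^(5t)].

After assembling e^{tJ} and conjugating by P, we get:

e^{tM} =
  [-t*exp(5*t) + exp(5*t), t*exp(5*t), 0]
  [-t*exp(5*t), t*exp(5*t) + exp(5*t), 0]
  [-t*exp(5*t), t*exp(5*t), exp(5*t)]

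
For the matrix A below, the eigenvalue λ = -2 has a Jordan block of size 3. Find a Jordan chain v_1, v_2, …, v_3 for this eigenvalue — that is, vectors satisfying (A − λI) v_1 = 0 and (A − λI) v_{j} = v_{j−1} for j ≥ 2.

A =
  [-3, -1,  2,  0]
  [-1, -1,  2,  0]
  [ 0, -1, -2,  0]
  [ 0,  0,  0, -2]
A Jordan chain for λ = -2 of length 3:
v_1 = (2, 0, 1, 0)ᵀ
v_2 = (-1, -1, 0, 0)ᵀ
v_3 = (1, 0, 0, 0)ᵀ

Let N = A − (-2)·I. We want v_3 with N^3 v_3 = 0 but N^2 v_3 ≠ 0; then v_{j-1} := N · v_j for j = 3, …, 2.

Pick v_3 = (1, 0, 0, 0)ᵀ.
Then v_2 = N · v_3 = (-1, -1, 0, 0)ᵀ.
Then v_1 = N · v_2 = (2, 0, 1, 0)ᵀ.

Sanity check: (A − (-2)·I) v_1 = (0, 0, 0, 0)ᵀ = 0. ✓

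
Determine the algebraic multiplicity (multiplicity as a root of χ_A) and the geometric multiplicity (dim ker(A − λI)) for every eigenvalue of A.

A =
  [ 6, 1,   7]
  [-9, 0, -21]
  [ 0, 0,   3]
λ = 3: alg = 3, geom = 2

Step 1 — factor the characteristic polynomial to read off the algebraic multiplicities:
  χ_A(x) = (x - 3)^3

Step 2 — compute geometric multiplicities via the rank-nullity identity g(λ) = n − rank(A − λI):
  rank(A − (3)·I) = 1, so dim ker(A − (3)·I) = n − 1 = 2

Summary:
  λ = 3: algebraic multiplicity = 3, geometric multiplicity = 2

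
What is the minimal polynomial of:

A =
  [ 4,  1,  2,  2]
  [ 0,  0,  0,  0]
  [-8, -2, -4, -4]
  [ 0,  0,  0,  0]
x^2

The characteristic polynomial is χ_A(x) = x^4, so the eigenvalues are known. The minimal polynomial is
  m_A(x) = Π_λ (x − λ)^{k_λ}
where k_λ is the size of the *largest* Jordan block for λ (equivalently, the smallest k with (A − λI)^k v = 0 for every generalised eigenvector v of λ).

  λ = 0: largest Jordan block has size 2, contributing (x − 0)^2

So m_A(x) = x^2 = x^2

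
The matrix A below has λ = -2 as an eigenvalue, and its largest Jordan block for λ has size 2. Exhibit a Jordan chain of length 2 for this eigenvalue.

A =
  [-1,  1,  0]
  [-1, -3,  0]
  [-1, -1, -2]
A Jordan chain for λ = -2 of length 2:
v_1 = (1, -1, -1)ᵀ
v_2 = (1, 0, 0)ᵀ

Let N = A − (-2)·I. We want v_2 with N^2 v_2 = 0 but N^1 v_2 ≠ 0; then v_{j-1} := N · v_j for j = 2, …, 2.

Pick v_2 = (1, 0, 0)ᵀ.
Then v_1 = N · v_2 = (1, -1, -1)ᵀ.

Sanity check: (A − (-2)·I) v_1 = (0, 0, 0)ᵀ = 0. ✓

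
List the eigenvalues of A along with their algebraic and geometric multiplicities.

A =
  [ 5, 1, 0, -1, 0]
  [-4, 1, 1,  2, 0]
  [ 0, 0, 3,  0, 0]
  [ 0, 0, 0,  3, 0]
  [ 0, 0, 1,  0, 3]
λ = 3: alg = 5, geom = 3

Step 1 — factor the characteristic polynomial to read off the algebraic multiplicities:
  χ_A(x) = (x - 3)^5

Step 2 — compute geometric multiplicities via the rank-nullity identity g(λ) = n − rank(A − λI):
  rank(A − (3)·I) = 2, so dim ker(A − (3)·I) = n − 2 = 3

Summary:
  λ = 3: algebraic multiplicity = 5, geometric multiplicity = 3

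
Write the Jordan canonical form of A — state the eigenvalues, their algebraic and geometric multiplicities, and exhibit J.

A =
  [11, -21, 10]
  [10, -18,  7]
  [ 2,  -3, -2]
J_3(-3)

The characteristic polynomial is
  det(x·I − A) = x^3 + 9*x^2 + 27*x + 27 = (x + 3)^3

Eigenvalues and multiplicities (the geometric multiplicity of λ is n − rank(A − λI), which equals the number of Jordan blocks for λ):
  λ = -3: algebraic multiplicity = 3, geometric multiplicity = 1

Determining the block sizes for each eigenvalue:
  λ = -3: one block (gm = 1), so the single block has size am = 3 → block sizes [3]

Assembling the blocks gives a Jordan form
J =
  [-3,  1,  0]
  [ 0, -3,  1]
  [ 0,  0, -3]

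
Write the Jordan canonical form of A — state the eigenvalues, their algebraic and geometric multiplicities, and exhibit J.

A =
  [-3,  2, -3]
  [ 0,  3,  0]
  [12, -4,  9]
J_2(3) ⊕ J_1(3)

The characteristic polynomial is
  det(x·I − A) = x^3 - 9*x^2 + 27*x - 27 = (x - 3)^3

Eigenvalues and multiplicities (the geometric multiplicity of λ is n − rank(A − λI), which equals the number of Jordan blocks for λ):
  λ = 3: algebraic multiplicity = 3, geometric multiplicity = 2

Determining the block sizes for each eigenvalue:
  λ = 3: 2 blocks summing to 3 forces exactly one block of size 2 and the rest size 1 → block sizes [2, 1]

Assembling the blocks gives a Jordan form
J =
  [3, 1, 0]
  [0, 3, 0]
  [0, 0, 3]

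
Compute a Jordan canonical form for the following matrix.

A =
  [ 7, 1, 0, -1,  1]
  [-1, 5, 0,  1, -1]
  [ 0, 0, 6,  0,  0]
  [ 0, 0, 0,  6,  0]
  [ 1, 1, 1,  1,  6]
J_3(6) ⊕ J_1(6) ⊕ J_1(6)

The characteristic polynomial is
  det(x·I − A) = x^5 - 30*x^4 + 360*x^3 - 2160*x^2 + 6480*x - 7776 = (x - 6)^5

Eigenvalues and multiplicities (the geometric multiplicity of λ is n − rank(A − λI), which equals the number of Jordan blocks for λ):
  λ = 6: algebraic multiplicity = 5, geometric multiplicity = 3

Determining the block sizes for each eigenvalue:
  λ = 6: with am = 5 and gm = 3, the partition is not yet determined (e.g. several partitions of 5 into 3 parts exist). Let N = A − (6)·I. Computing rank(N^1) = 2, rank(N^2) = 1, rank(N^3) = 0; the number of blocks of size ≥ j is rank(N^{j−1}) − rank(N^j), giving [3, 1, 1]. So we have 1 block(s) of size 3, 2 block(s) of size 1 → block sizes [3, 1, 1]

Assembling the blocks gives a Jordan form
J =
  [6, 1, 0, 0, 0]
  [0, 6, 1, 0, 0]
  [0, 0, 6, 0, 0]
  [0, 0, 0, 6, 0]
  [0, 0, 0, 0, 6]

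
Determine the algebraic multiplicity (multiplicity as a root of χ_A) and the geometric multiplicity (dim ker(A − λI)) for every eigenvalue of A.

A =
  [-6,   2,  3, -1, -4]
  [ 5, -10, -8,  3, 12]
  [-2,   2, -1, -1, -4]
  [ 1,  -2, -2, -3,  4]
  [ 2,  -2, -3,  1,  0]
λ = -4: alg = 5, geom = 3

Step 1 — factor the characteristic polynomial to read off the algebraic multiplicities:
  χ_A(x) = (x + 4)^5

Step 2 — compute geometric multiplicities via the rank-nullity identity g(λ) = n − rank(A − λI):
  rank(A − (-4)·I) = 2, so dim ker(A − (-4)·I) = n − 2 = 3

Summary:
  λ = -4: algebraic multiplicity = 5, geometric multiplicity = 3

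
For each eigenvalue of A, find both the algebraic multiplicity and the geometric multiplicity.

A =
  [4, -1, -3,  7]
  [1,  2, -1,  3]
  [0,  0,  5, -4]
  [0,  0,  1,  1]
λ = 3: alg = 4, geom = 2

Step 1 — factor the characteristic polynomial to read off the algebraic multiplicities:
  χ_A(x) = (x - 3)^4

Step 2 — compute geometric multiplicities via the rank-nullity identity g(λ) = n − rank(A − λI):
  rank(A − (3)·I) = 2, so dim ker(A − (3)·I) = n − 2 = 2

Summary:
  λ = 3: algebraic multiplicity = 4, geometric multiplicity = 2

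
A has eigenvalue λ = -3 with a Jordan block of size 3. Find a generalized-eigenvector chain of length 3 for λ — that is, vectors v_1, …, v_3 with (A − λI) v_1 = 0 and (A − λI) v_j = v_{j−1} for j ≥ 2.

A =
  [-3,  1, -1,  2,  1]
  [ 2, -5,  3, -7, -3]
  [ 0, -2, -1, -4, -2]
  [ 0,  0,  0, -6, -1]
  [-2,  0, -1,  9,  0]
A Jordan chain for λ = -3 of length 3:
v_1 = (0, 2, 0, 2, -6)ᵀ
v_2 = (0, 2, 0, 0, -2)ᵀ
v_3 = (1, 0, 0, 0, 0)ᵀ

Let N = A − (-3)·I. We want v_3 with N^3 v_3 = 0 but N^2 v_3 ≠ 0; then v_{j-1} := N · v_j for j = 3, …, 2.

Pick v_3 = (1, 0, 0, 0, 0)ᵀ.
Then v_2 = N · v_3 = (0, 2, 0, 0, -2)ᵀ.
Then v_1 = N · v_2 = (0, 2, 0, 2, -6)ᵀ.

Sanity check: (A − (-3)·I) v_1 = (0, 0, 0, 0, 0)ᵀ = 0. ✓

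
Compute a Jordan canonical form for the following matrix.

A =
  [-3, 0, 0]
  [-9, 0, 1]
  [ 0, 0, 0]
J_1(-3) ⊕ J_2(0)

The characteristic polynomial is
  det(x·I − A) = x^3 + 3*x^2 = x^2*(x + 3)

Eigenvalues and multiplicities (the geometric multiplicity of λ is n − rank(A − λI), which equals the number of Jordan blocks for λ):
  λ = -3: algebraic multiplicity = 1, geometric multiplicity = 1
  λ = 0: algebraic multiplicity = 2, geometric multiplicity = 1

Determining the block sizes for each eigenvalue:
  λ = -3: one block (gm = 1), so the single block has size am = 1 → block sizes [1]
  λ = 0: one block (gm = 1), so the single block has size am = 2 → block sizes [2]

Assembling the blocks gives a Jordan form
J =
  [-3, 0, 0]
  [ 0, 0, 1]
  [ 0, 0, 0]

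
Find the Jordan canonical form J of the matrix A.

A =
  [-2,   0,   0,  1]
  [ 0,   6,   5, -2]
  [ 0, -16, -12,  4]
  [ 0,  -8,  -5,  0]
J_3(-2) ⊕ J_1(-2)

The characteristic polynomial is
  det(x·I − A) = x^4 + 8*x^3 + 24*x^2 + 32*x + 16 = (x + 2)^4

Eigenvalues and multiplicities (the geometric multiplicity of λ is n − rank(A − λI), which equals the number of Jordan blocks for λ):
  λ = -2: algebraic multiplicity = 4, geometric multiplicity = 2

Determining the block sizes for each eigenvalue:
  λ = -2: with am = 4 and gm = 2, the partition is not yet determined (e.g. several partitions of 4 into 2 parts exist). Let N = A − (-2)·I. Computing rank(N^1) = 2, rank(N^2) = 1, rank(N^3) = 0; the number of blocks of size ≥ j is rank(N^{j−1}) − rank(N^j), giving [2, 1, 1]. So we have 1 block(s) of size 3, 1 block(s) of size 1 → block sizes [3, 1]

Assembling the blocks gives a Jordan form
J =
  [-2,  1,  0,  0]
  [ 0, -2,  1,  0]
  [ 0,  0, -2,  0]
  [ 0,  0,  0, -2]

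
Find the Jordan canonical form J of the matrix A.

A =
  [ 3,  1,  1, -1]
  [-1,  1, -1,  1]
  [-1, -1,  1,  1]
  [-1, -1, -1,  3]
J_2(2) ⊕ J_1(2) ⊕ J_1(2)

The characteristic polynomial is
  det(x·I − A) = x^4 - 8*x^3 + 24*x^2 - 32*x + 16 = (x - 2)^4

Eigenvalues and multiplicities (the geometric multiplicity of λ is n − rank(A − λI), which equals the number of Jordan blocks for λ):
  λ = 2: algebraic multiplicity = 4, geometric multiplicity = 3

Determining the block sizes for each eigenvalue:
  λ = 2: 3 blocks summing to 4 forces exactly one block of size 2 and the rest size 1 → block sizes [2, 1, 1]

Assembling the blocks gives a Jordan form
J =
  [2, 1, 0, 0]
  [0, 2, 0, 0]
  [0, 0, 2, 0]
  [0, 0, 0, 2]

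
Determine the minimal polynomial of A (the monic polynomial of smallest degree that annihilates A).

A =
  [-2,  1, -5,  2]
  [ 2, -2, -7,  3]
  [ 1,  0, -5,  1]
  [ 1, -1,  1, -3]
x^2 + 6*x + 9

The characteristic polynomial is χ_A(x) = (x + 3)^4, so the eigenvalues are known. The minimal polynomial is
  m_A(x) = Π_λ (x − λ)^{k_λ}
where k_λ is the size of the *largest* Jordan block for λ (equivalently, the smallest k with (A − λI)^k v = 0 for every generalised eigenvector v of λ).

  λ = -3: largest Jordan block has size 2, contributing (x + 3)^2

So m_A(x) = (x + 3)^2 = x^2 + 6*x + 9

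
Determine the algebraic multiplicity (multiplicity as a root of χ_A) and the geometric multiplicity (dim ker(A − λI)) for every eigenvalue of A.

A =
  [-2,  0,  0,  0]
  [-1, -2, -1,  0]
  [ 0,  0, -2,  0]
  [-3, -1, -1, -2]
λ = -2: alg = 4, geom = 2

Step 1 — factor the characteristic polynomial to read off the algebraic multiplicities:
  χ_A(x) = (x + 2)^4

Step 2 — compute geometric multiplicities via the rank-nullity identity g(λ) = n − rank(A − λI):
  rank(A − (-2)·I) = 2, so dim ker(A − (-2)·I) = n − 2 = 2

Summary:
  λ = -2: algebraic multiplicity = 4, geometric multiplicity = 2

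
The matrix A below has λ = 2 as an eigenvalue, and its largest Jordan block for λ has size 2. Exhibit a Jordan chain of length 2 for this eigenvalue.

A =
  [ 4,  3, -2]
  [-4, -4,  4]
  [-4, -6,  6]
A Jordan chain for λ = 2 of length 2:
v_1 = (2, -4, -4)ᵀ
v_2 = (1, 0, 0)ᵀ

Let N = A − (2)·I. We want v_2 with N^2 v_2 = 0 but N^1 v_2 ≠ 0; then v_{j-1} := N · v_j for j = 2, …, 2.

Pick v_2 = (1, 0, 0)ᵀ.
Then v_1 = N · v_2 = (2, -4, -4)ᵀ.

Sanity check: (A − (2)·I) v_1 = (0, 0, 0)ᵀ = 0. ✓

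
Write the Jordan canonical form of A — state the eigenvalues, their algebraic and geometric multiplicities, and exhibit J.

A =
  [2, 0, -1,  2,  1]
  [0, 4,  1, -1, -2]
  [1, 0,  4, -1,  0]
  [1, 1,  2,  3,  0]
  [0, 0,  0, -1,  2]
J_3(3) ⊕ J_2(3)

The characteristic polynomial is
  det(x·I − A) = x^5 - 15*x^4 + 90*x^3 - 270*x^2 + 405*x - 243 = (x - 3)^5

Eigenvalues and multiplicities (the geometric multiplicity of λ is n − rank(A − λI), which equals the number of Jordan blocks for λ):
  λ = 3: algebraic multiplicity = 5, geometric multiplicity = 2

Determining the block sizes for each eigenvalue:
  λ = 3: with am = 5 and gm = 2, the partition is not yet determined (e.g. several partitions of 5 into 2 parts exist). Let N = A − (3)·I. Computing rank(N^1) = 3, rank(N^2) = 1, rank(N^3) = 0; the number of blocks of size ≥ j is rank(N^{j−1}) − rank(N^j), giving [2, 2, 1]. So we have 1 block(s) of size 3, 1 block(s) of size 2 → block sizes [3, 2]

Assembling the blocks gives a Jordan form
J =
  [3, 1, 0, 0, 0]
  [0, 3, 1, 0, 0]
  [0, 0, 3, 0, 0]
  [0, 0, 0, 3, 1]
  [0, 0, 0, 0, 3]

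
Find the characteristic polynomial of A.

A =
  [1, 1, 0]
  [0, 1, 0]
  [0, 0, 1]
x^3 - 3*x^2 + 3*x - 1

Expanding det(x·I − A) (e.g. by cofactor expansion or by noting that A is similar to its Jordan form J, which has the same characteristic polynomial as A) gives
  χ_A(x) = x^3 - 3*x^2 + 3*x - 1
which factors as (x - 1)^3. The eigenvalues (with algebraic multiplicities) are λ = 1 with multiplicity 3.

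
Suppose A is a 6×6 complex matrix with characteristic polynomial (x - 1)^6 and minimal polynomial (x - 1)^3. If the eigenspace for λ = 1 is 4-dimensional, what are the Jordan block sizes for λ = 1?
Block sizes for λ = 1: [3, 1, 1, 1]

Step 1 — from the characteristic polynomial, algebraic multiplicity of λ = 1 is 6. From dim ker(A − (1)·I) = 4, there are exactly 4 Jordan blocks for λ = 1.
Step 2 — from the minimal polynomial, the factor (x − 1)^3 tells us the largest block for λ = 1 has size 3.
Step 3 — with total size 6, 4 blocks, and largest block 3, the block sizes (in nonincreasing order) are [3, 1, 1, 1].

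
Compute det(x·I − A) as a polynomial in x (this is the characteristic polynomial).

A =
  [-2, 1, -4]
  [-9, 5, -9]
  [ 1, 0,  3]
x^3 - 6*x^2 + 12*x - 8

Expanding det(x·I − A) (e.g. by cofactor expansion or by noting that A is similar to its Jordan form J, which has the same characteristic polynomial as A) gives
  χ_A(x) = x^3 - 6*x^2 + 12*x - 8
which factors as (x - 2)^3. The eigenvalues (with algebraic multiplicities) are λ = 2 with multiplicity 3.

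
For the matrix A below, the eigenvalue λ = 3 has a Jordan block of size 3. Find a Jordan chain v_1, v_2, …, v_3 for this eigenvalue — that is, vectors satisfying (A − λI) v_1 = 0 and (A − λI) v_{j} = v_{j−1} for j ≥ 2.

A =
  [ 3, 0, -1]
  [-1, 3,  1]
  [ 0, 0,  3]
A Jordan chain for λ = 3 of length 3:
v_1 = (0, 1, 0)ᵀ
v_2 = (-1, 1, 0)ᵀ
v_3 = (0, 0, 1)ᵀ

Let N = A − (3)·I. We want v_3 with N^3 v_3 = 0 but N^2 v_3 ≠ 0; then v_{j-1} := N · v_j for j = 3, …, 2.

Pick v_3 = (0, 0, 1)ᵀ.
Then v_2 = N · v_3 = (-1, 1, 0)ᵀ.
Then v_1 = N · v_2 = (0, 1, 0)ᵀ.

Sanity check: (A − (3)·I) v_1 = (0, 0, 0)ᵀ = 0. ✓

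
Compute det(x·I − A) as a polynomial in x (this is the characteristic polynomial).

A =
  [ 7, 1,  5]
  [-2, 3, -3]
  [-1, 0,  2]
x^3 - 12*x^2 + 48*x - 64

Expanding det(x·I − A) (e.g. by cofactor expansion or by noting that A is similar to its Jordan form J, which has the same characteristic polynomial as A) gives
  χ_A(x) = x^3 - 12*x^2 + 48*x - 64
which factors as (x - 4)^3. The eigenvalues (with algebraic multiplicities) are λ = 4 with multiplicity 3.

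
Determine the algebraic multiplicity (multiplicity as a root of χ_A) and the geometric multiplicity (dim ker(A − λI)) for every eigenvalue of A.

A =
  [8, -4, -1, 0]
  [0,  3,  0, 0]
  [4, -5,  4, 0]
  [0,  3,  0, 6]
λ = 3: alg = 1, geom = 1; λ = 6: alg = 3, geom = 2

Step 1 — factor the characteristic polynomial to read off the algebraic multiplicities:
  χ_A(x) = (x - 6)^3*(x - 3)

Step 2 — compute geometric multiplicities via the rank-nullity identity g(λ) = n − rank(A − λI):
  rank(A − (3)·I) = 3, so dim ker(A − (3)·I) = n − 3 = 1
  rank(A − (6)·I) = 2, so dim ker(A − (6)·I) = n − 2 = 2

Summary:
  λ = 3: algebraic multiplicity = 1, geometric multiplicity = 1
  λ = 6: algebraic multiplicity = 3, geometric multiplicity = 2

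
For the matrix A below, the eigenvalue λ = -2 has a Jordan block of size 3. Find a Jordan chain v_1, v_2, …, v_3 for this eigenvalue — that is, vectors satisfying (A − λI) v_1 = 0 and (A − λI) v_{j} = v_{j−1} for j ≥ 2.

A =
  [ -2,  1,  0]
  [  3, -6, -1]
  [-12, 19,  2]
A Jordan chain for λ = -2 of length 3:
v_1 = (3, 0, 9)ᵀ
v_2 = (0, 3, -12)ᵀ
v_3 = (1, 0, 0)ᵀ

Let N = A − (-2)·I. We want v_3 with N^3 v_3 = 0 but N^2 v_3 ≠ 0; then v_{j-1} := N · v_j for j = 3, …, 2.

Pick v_3 = (1, 0, 0)ᵀ.
Then v_2 = N · v_3 = (0, 3, -12)ᵀ.
Then v_1 = N · v_2 = (3, 0, 9)ᵀ.

Sanity check: (A − (-2)·I) v_1 = (0, 0, 0)ᵀ = 0. ✓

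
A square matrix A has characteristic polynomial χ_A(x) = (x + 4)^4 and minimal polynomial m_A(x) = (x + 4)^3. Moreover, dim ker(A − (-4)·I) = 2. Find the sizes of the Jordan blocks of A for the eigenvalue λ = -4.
Block sizes for λ = -4: [3, 1]

Step 1 — from the characteristic polynomial, algebraic multiplicity of λ = -4 is 4. From dim ker(A − (-4)·I) = 2, there are exactly 2 Jordan blocks for λ = -4.
Step 2 — from the minimal polynomial, the factor (x + 4)^3 tells us the largest block for λ = -4 has size 3.
Step 3 — with total size 4, 2 blocks, and largest block 3, the block sizes (in nonincreasing order) are [3, 1].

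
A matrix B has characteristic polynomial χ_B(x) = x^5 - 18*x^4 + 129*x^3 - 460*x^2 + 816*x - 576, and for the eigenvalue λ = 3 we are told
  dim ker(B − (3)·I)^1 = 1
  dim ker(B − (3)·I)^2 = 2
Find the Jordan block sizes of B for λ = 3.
Block sizes for λ = 3: [2]

From the dimensions of kernels of powers, the number of Jordan blocks of size at least j is d_j − d_{j−1} where d_j = dim ker(N^j) (with d_0 = 0). Computing the differences gives [1, 1].
The number of blocks of size exactly k is (#blocks of size ≥ k) − (#blocks of size ≥ k + 1), so the partition is: 1 block(s) of size 2.
In nonincreasing order the block sizes are [2].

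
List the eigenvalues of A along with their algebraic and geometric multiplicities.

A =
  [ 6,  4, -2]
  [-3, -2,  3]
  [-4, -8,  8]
λ = 4: alg = 3, geom = 2

Step 1 — factor the characteristic polynomial to read off the algebraic multiplicities:
  χ_A(x) = (x - 4)^3

Step 2 — compute geometric multiplicities via the rank-nullity identity g(λ) = n − rank(A − λI):
  rank(A − (4)·I) = 1, so dim ker(A − (4)·I) = n − 1 = 2

Summary:
  λ = 4: algebraic multiplicity = 3, geometric multiplicity = 2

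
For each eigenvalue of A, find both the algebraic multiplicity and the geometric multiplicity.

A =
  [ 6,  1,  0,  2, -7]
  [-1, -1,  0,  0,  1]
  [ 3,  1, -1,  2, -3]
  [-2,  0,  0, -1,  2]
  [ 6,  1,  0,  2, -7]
λ = -1: alg = 4, geom = 3; λ = 0: alg = 1, geom = 1

Step 1 — factor the characteristic polynomial to read off the algebraic multiplicities:
  χ_A(x) = x*(x + 1)^4

Step 2 — compute geometric multiplicities via the rank-nullity identity g(λ) = n − rank(A − λI):
  rank(A − (-1)·I) = 2, so dim ker(A − (-1)·I) = n − 2 = 3
  rank(A − (0)·I) = 4, so dim ker(A − (0)·I) = n − 4 = 1

Summary:
  λ = -1: algebraic multiplicity = 4, geometric multiplicity = 3
  λ = 0: algebraic multiplicity = 1, geometric multiplicity = 1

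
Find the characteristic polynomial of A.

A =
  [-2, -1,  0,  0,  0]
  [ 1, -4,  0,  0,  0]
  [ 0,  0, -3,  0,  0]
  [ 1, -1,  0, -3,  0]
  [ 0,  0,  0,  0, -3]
x^5 + 15*x^4 + 90*x^3 + 270*x^2 + 405*x + 243

Expanding det(x·I − A) (e.g. by cofactor expansion or by noting that A is similar to its Jordan form J, which has the same characteristic polynomial as A) gives
  χ_A(x) = x^5 + 15*x^4 + 90*x^3 + 270*x^2 + 405*x + 243
which factors as (x + 3)^5. The eigenvalues (with algebraic multiplicities) are λ = -3 with multiplicity 5.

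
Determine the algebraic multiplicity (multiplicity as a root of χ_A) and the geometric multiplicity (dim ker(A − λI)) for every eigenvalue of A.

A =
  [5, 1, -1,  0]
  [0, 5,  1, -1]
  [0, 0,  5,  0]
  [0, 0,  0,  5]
λ = 5: alg = 4, geom = 2

Step 1 — factor the characteristic polynomial to read off the algebraic multiplicities:
  χ_A(x) = (x - 5)^4

Step 2 — compute geometric multiplicities via the rank-nullity identity g(λ) = n − rank(A − λI):
  rank(A − (5)·I) = 2, so dim ker(A − (5)·I) = n − 2 = 2

Summary:
  λ = 5: algebraic multiplicity = 4, geometric multiplicity = 2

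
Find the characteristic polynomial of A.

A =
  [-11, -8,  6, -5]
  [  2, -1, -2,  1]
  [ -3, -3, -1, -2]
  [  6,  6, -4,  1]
x^4 + 12*x^3 + 54*x^2 + 108*x + 81

Expanding det(x·I − A) (e.g. by cofactor expansion or by noting that A is similar to its Jordan form J, which has the same characteristic polynomial as A) gives
  χ_A(x) = x^4 + 12*x^3 + 54*x^2 + 108*x + 81
which factors as (x + 3)^4. The eigenvalues (with algebraic multiplicities) are λ = -3 with multiplicity 4.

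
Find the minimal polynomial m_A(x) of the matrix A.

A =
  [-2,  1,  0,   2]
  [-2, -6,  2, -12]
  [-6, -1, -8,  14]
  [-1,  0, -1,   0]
x^2 + 8*x + 16

The characteristic polynomial is χ_A(x) = (x + 4)^4, so the eigenvalues are known. The minimal polynomial is
  m_A(x) = Π_λ (x − λ)^{k_λ}
where k_λ is the size of the *largest* Jordan block for λ (equivalently, the smallest k with (A − λI)^k v = 0 for every generalised eigenvector v of λ).

  λ = -4: largest Jordan block has size 2, contributing (x + 4)^2

So m_A(x) = (x + 4)^2 = x^2 + 8*x + 16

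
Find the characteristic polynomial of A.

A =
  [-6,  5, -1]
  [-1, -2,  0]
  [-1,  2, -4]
x^3 + 12*x^2 + 48*x + 64

Expanding det(x·I − A) (e.g. by cofactor expansion or by noting that A is similar to its Jordan form J, which has the same characteristic polynomial as A) gives
  χ_A(x) = x^3 + 12*x^2 + 48*x + 64
which factors as (x + 4)^3. The eigenvalues (with algebraic multiplicities) are λ = -4 with multiplicity 3.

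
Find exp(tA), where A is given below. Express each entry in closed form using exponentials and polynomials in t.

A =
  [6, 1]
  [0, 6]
e^{tA} =
  [exp(6*t), t*exp(6*t)]
  [0, exp(6*t)]

Strategy: write A = P · J · P⁻¹ where J is a Jordan canonical form, so e^{tA} = P · e^{tJ} · P⁻¹, and e^{tJ} can be computed block-by-block.

A has Jordan form
J =
  [6, 1]
  [0, 6]
(up to reordering of blocks).

Per-block formulas:
  For a 2×2 Jordan block J_2(6): exp(t · J_2(6)) = e^(6t)·(I + t·N), where N is the 2×2 nilpotent shift.

After assembling e^{tJ} and conjugating by P, we get:

e^{tA} =
  [exp(6*t), t*exp(6*t)]
  [0, exp(6*t)]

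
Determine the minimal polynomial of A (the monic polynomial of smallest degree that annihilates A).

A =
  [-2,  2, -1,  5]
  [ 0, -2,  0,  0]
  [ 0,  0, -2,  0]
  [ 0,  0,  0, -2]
x^2 + 4*x + 4

The characteristic polynomial is χ_A(x) = (x + 2)^4, so the eigenvalues are known. The minimal polynomial is
  m_A(x) = Π_λ (x − λ)^{k_λ}
where k_λ is the size of the *largest* Jordan block for λ (equivalently, the smallest k with (A − λI)^k v = 0 for every generalised eigenvector v of λ).

  λ = -2: largest Jordan block has size 2, contributing (x + 2)^2

So m_A(x) = (x + 2)^2 = x^2 + 4*x + 4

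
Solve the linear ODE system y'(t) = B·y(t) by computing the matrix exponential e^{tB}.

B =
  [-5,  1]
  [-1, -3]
e^{tB} =
  [-t*exp(-4*t) + exp(-4*t), t*exp(-4*t)]
  [-t*exp(-4*t), t*exp(-4*t) + exp(-4*t)]

Strategy: write B = P · J · P⁻¹ where J is a Jordan canonical form, so e^{tB} = P · e^{tJ} · P⁻¹, and e^{tJ} can be computed block-by-block.

B has Jordan form
J =
  [-4,  1]
  [ 0, -4]
(up to reordering of blocks).

Per-block formulas:
  For a 2×2 Jordan block J_2(-4): exp(t · J_2(-4)) = e^(-4t)·(I + t·N), where N is the 2×2 nilpotent shift.

After assembling e^{tJ} and conjugating by P, we get:

e^{tB} =
  [-t*exp(-4*t) + exp(-4*t), t*exp(-4*t)]
  [-t*exp(-4*t), t*exp(-4*t) + exp(-4*t)]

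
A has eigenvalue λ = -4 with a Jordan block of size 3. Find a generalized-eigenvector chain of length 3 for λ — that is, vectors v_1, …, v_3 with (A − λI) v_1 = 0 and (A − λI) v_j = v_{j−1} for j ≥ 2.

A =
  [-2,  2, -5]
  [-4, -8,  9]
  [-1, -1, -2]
A Jordan chain for λ = -4 of length 3:
v_1 = (1, -1, 0)ᵀ
v_2 = (2, -4, -1)ᵀ
v_3 = (1, 0, 0)ᵀ

Let N = A − (-4)·I. We want v_3 with N^3 v_3 = 0 but N^2 v_3 ≠ 0; then v_{j-1} := N · v_j for j = 3, …, 2.

Pick v_3 = (1, 0, 0)ᵀ.
Then v_2 = N · v_3 = (2, -4, -1)ᵀ.
Then v_1 = N · v_2 = (1, -1, 0)ᵀ.

Sanity check: (A − (-4)·I) v_1 = (0, 0, 0)ᵀ = 0. ✓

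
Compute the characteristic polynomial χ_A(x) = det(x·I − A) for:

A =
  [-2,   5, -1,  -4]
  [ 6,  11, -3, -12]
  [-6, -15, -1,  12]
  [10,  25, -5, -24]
x^4 + 16*x^3 + 96*x^2 + 256*x + 256

Expanding det(x·I − A) (e.g. by cofactor expansion or by noting that A is similar to its Jordan form J, which has the same characteristic polynomial as A) gives
  χ_A(x) = x^4 + 16*x^3 + 96*x^2 + 256*x + 256
which factors as (x + 4)^4. The eigenvalues (with algebraic multiplicities) are λ = -4 with multiplicity 4.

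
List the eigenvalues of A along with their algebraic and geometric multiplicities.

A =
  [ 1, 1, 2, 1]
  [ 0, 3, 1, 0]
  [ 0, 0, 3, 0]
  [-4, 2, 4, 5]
λ = 3: alg = 4, geom = 2

Step 1 — factor the characteristic polynomial to read off the algebraic multiplicities:
  χ_A(x) = (x - 3)^4

Step 2 — compute geometric multiplicities via the rank-nullity identity g(λ) = n − rank(A − λI):
  rank(A − (3)·I) = 2, so dim ker(A − (3)·I) = n − 2 = 2

Summary:
  λ = 3: algebraic multiplicity = 4, geometric multiplicity = 2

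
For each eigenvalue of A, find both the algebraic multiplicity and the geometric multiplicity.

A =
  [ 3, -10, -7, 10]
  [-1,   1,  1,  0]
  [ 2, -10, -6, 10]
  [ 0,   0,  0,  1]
λ = -4: alg = 1, geom = 1; λ = 1: alg = 3, geom = 2

Step 1 — factor the characteristic polynomial to read off the algebraic multiplicities:
  χ_A(x) = (x - 1)^3*(x + 4)

Step 2 — compute geometric multiplicities via the rank-nullity identity g(λ) = n − rank(A − λI):
  rank(A − (-4)·I) = 3, so dim ker(A − (-4)·I) = n − 3 = 1
  rank(A − (1)·I) = 2, so dim ker(A − (1)·I) = n − 2 = 2

Summary:
  λ = -4: algebraic multiplicity = 1, geometric multiplicity = 1
  λ = 1: algebraic multiplicity = 3, geometric multiplicity = 2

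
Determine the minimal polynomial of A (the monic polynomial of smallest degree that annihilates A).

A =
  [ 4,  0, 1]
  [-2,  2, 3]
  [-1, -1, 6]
x^3 - 12*x^2 + 48*x - 64

The characteristic polynomial is χ_A(x) = (x - 4)^3, so the eigenvalues are known. The minimal polynomial is
  m_A(x) = Π_λ (x − λ)^{k_λ}
where k_λ is the size of the *largest* Jordan block for λ (equivalently, the smallest k with (A − λI)^k v = 0 for every generalised eigenvector v of λ).

  λ = 4: largest Jordan block has size 3, contributing (x − 4)^3

So m_A(x) = (x - 4)^3 = x^3 - 12*x^2 + 48*x - 64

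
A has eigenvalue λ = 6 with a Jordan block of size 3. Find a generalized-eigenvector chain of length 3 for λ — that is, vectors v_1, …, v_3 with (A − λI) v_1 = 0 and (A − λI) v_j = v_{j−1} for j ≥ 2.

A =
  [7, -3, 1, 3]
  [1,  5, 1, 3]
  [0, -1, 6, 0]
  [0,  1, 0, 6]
A Jordan chain for λ = 6 of length 3:
v_1 = (-2, 0, -1, 1)ᵀ
v_2 = (1, 1, 0, 0)ᵀ
v_3 = (1, 0, 0, 0)ᵀ

Let N = A − (6)·I. We want v_3 with N^3 v_3 = 0 but N^2 v_3 ≠ 0; then v_{j-1} := N · v_j for j = 3, …, 2.

Pick v_3 = (1, 0, 0, 0)ᵀ.
Then v_2 = N · v_3 = (1, 1, 0, 0)ᵀ.
Then v_1 = N · v_2 = (-2, 0, -1, 1)ᵀ.

Sanity check: (A − (6)·I) v_1 = (0, 0, 0, 0)ᵀ = 0. ✓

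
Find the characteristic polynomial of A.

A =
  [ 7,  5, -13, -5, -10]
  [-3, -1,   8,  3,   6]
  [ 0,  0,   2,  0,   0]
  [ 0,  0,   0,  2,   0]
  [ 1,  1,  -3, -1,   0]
x^5 - 10*x^4 + 40*x^3 - 80*x^2 + 80*x - 32

Expanding det(x·I − A) (e.g. by cofactor expansion or by noting that A is similar to its Jordan form J, which has the same characteristic polynomial as A) gives
  χ_A(x) = x^5 - 10*x^4 + 40*x^3 - 80*x^2 + 80*x - 32
which factors as (x - 2)^5. The eigenvalues (with algebraic multiplicities) are λ = 2 with multiplicity 5.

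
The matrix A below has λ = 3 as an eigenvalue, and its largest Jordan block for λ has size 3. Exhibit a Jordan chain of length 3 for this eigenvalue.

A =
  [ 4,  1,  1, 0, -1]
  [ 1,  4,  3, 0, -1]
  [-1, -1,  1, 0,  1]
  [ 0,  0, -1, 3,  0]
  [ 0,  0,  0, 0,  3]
A Jordan chain for λ = 3 of length 3:
v_1 = (1, -1, 0, 1, 0)ᵀ
v_2 = (1, 1, -1, 0, 0)ᵀ
v_3 = (1, 0, 0, 0, 0)ᵀ

Let N = A − (3)·I. We want v_3 with N^3 v_3 = 0 but N^2 v_3 ≠ 0; then v_{j-1} := N · v_j for j = 3, …, 2.

Pick v_3 = (1, 0, 0, 0, 0)ᵀ.
Then v_2 = N · v_3 = (1, 1, -1, 0, 0)ᵀ.
Then v_1 = N · v_2 = (1, -1, 0, 1, 0)ᵀ.

Sanity check: (A − (3)·I) v_1 = (0, 0, 0, 0, 0)ᵀ = 0. ✓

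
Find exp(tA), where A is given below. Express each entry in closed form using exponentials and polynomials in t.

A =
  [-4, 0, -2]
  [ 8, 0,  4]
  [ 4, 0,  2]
e^{tA} =
  [-1 + 2*exp(-2*t), 0, -1 + exp(-2*t)]
  [4 - 4*exp(-2*t), 1, 2 - 2*exp(-2*t)]
  [2 - 2*exp(-2*t), 0, 2 - exp(-2*t)]

Strategy: write A = P · J · P⁻¹ where J is a Jordan canonical form, so e^{tA} = P · e^{tJ} · P⁻¹, and e^{tJ} can be computed block-by-block.

A has Jordan form
J =
  [-2, 0, 0]
  [ 0, 0, 0]
  [ 0, 0, 0]
(up to reordering of blocks).

Per-block formulas:
  For a 1×1 block at λ = -2: exp(t · [-2]) = [e^(-2t)].
  For a 1×1 block at λ = 0: exp(t · [0]) = [e^(0t)].

After assembling e^{tJ} and conjugating by P, we get:

e^{tA} =
  [-1 + 2*exp(-2*t), 0, -1 + exp(-2*t)]
  [4 - 4*exp(-2*t), 1, 2 - 2*exp(-2*t)]
  [2 - 2*exp(-2*t), 0, 2 - exp(-2*t)]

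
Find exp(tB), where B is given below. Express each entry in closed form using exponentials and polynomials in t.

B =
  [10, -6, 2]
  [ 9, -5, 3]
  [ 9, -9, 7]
e^{tB} =
  [6*t*exp(4*t) + exp(4*t), -6*t*exp(4*t), 2*t*exp(4*t)]
  [9*t*exp(4*t), -9*t*exp(4*t) + exp(4*t), 3*t*exp(4*t)]
  [9*t*exp(4*t), -9*t*exp(4*t), 3*t*exp(4*t) + exp(4*t)]

Strategy: write B = P · J · P⁻¹ where J is a Jordan canonical form, so e^{tB} = P · e^{tJ} · P⁻¹, and e^{tJ} can be computed block-by-block.

B has Jordan form
J =
  [4, 1, 0]
  [0, 4, 0]
  [0, 0, 4]
(up to reordering of blocks).

Per-block formulas:
  For a 2×2 Jordan block J_2(4): exp(t · J_2(4)) = e^(4t)·(I + t·N), where N is the 2×2 nilpotent shift.
  For a 1×1 block at λ = 4: exp(t · [4]) = [e^(4t)].

After assembling e^{tJ} and conjugating by P, we get:

e^{tB} =
  [6*t*exp(4*t) + exp(4*t), -6*t*exp(4*t), 2*t*exp(4*t)]
  [9*t*exp(4*t), -9*t*exp(4*t) + exp(4*t), 3*t*exp(4*t)]
  [9*t*exp(4*t), -9*t*exp(4*t), 3*t*exp(4*t) + exp(4*t)]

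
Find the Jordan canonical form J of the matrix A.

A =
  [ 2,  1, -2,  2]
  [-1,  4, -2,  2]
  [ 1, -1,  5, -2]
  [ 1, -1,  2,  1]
J_2(3) ⊕ J_1(3) ⊕ J_1(3)

The characteristic polynomial is
  det(x·I − A) = x^4 - 12*x^3 + 54*x^2 - 108*x + 81 = (x - 3)^4

Eigenvalues and multiplicities (the geometric multiplicity of λ is n − rank(A − λI), which equals the number of Jordan blocks for λ):
  λ = 3: algebraic multiplicity = 4, geometric multiplicity = 3

Determining the block sizes for each eigenvalue:
  λ = 3: 3 blocks summing to 4 forces exactly one block of size 2 and the rest size 1 → block sizes [2, 1, 1]

Assembling the blocks gives a Jordan form
J =
  [3, 1, 0, 0]
  [0, 3, 0, 0]
  [0, 0, 3, 0]
  [0, 0, 0, 3]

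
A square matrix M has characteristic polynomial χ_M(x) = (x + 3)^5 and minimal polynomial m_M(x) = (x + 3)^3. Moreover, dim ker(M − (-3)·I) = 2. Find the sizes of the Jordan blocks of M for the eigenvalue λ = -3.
Block sizes for λ = -3: [3, 2]

Step 1 — from the characteristic polynomial, algebraic multiplicity of λ = -3 is 5. From dim ker(M − (-3)·I) = 2, there are exactly 2 Jordan blocks for λ = -3.
Step 2 — from the minimal polynomial, the factor (x + 3)^3 tells us the largest block for λ = -3 has size 3.
Step 3 — with total size 5, 2 blocks, and largest block 3, the block sizes (in nonincreasing order) are [3, 2].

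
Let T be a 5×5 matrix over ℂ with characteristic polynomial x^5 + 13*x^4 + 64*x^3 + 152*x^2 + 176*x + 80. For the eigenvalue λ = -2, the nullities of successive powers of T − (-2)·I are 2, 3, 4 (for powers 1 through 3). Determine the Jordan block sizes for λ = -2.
Block sizes for λ = -2: [3, 1]

From the dimensions of kernels of powers, the number of Jordan blocks of size at least j is d_j − d_{j−1} where d_j = dim ker(N^j) (with d_0 = 0). Computing the differences gives [2, 1, 1].
The number of blocks of size exactly k is (#blocks of size ≥ k) − (#blocks of size ≥ k + 1), so the partition is: 1 block(s) of size 1, 1 block(s) of size 3.
In nonincreasing order the block sizes are [3, 1].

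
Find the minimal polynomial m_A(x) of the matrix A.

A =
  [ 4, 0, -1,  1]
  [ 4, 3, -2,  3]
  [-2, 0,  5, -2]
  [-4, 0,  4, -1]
x^3 - 8*x^2 + 21*x - 18

The characteristic polynomial is χ_A(x) = (x - 3)^3*(x - 2), so the eigenvalues are known. The minimal polynomial is
  m_A(x) = Π_λ (x − λ)^{k_λ}
where k_λ is the size of the *largest* Jordan block for λ (equivalently, the smallest k with (A − λI)^k v = 0 for every generalised eigenvector v of λ).

  λ = 2: largest Jordan block has size 1, contributing (x − 2)
  λ = 3: largest Jordan block has size 2, contributing (x − 3)^2

So m_A(x) = (x - 3)^2*(x - 2) = x^3 - 8*x^2 + 21*x - 18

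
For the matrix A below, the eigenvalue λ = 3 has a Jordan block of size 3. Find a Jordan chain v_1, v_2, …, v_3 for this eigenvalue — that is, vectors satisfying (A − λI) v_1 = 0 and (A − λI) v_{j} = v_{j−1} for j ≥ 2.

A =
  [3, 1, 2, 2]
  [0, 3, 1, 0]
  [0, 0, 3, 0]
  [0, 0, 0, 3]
A Jordan chain for λ = 3 of length 3:
v_1 = (1, 0, 0, 0)ᵀ
v_2 = (2, 1, 0, 0)ᵀ
v_3 = (0, 0, 1, 0)ᵀ

Let N = A − (3)·I. We want v_3 with N^3 v_3 = 0 but N^2 v_3 ≠ 0; then v_{j-1} := N · v_j for j = 3, …, 2.

Pick v_3 = (0, 0, 1, 0)ᵀ.
Then v_2 = N · v_3 = (2, 1, 0, 0)ᵀ.
Then v_1 = N · v_2 = (1, 0, 0, 0)ᵀ.

Sanity check: (A − (3)·I) v_1 = (0, 0, 0, 0)ᵀ = 0. ✓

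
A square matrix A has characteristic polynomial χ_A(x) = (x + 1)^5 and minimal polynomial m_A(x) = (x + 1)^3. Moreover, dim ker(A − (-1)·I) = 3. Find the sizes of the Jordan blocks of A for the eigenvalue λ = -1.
Block sizes for λ = -1: [3, 1, 1]

Step 1 — from the characteristic polynomial, algebraic multiplicity of λ = -1 is 5. From dim ker(A − (-1)·I) = 3, there are exactly 3 Jordan blocks for λ = -1.
Step 2 — from the minimal polynomial, the factor (x + 1)^3 tells us the largest block for λ = -1 has size 3.
Step 3 — with total size 5, 3 blocks, and largest block 3, the block sizes (in nonincreasing order) are [3, 1, 1].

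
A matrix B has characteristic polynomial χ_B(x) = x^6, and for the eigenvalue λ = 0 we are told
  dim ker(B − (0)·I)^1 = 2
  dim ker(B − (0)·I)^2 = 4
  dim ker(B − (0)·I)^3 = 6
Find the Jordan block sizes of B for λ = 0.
Block sizes for λ = 0: [3, 3]

From the dimensions of kernels of powers, the number of Jordan blocks of size at least j is d_j − d_{j−1} where d_j = dim ker(N^j) (with d_0 = 0). Computing the differences gives [2, 2, 2].
The number of blocks of size exactly k is (#blocks of size ≥ k) − (#blocks of size ≥ k + 1), so the partition is: 2 block(s) of size 3.
In nonincreasing order the block sizes are [3, 3].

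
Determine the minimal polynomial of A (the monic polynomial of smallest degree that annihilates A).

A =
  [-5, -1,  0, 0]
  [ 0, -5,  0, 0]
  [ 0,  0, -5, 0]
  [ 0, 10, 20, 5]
x^3 + 5*x^2 - 25*x - 125

The characteristic polynomial is χ_A(x) = (x - 5)*(x + 5)^3, so the eigenvalues are known. The minimal polynomial is
  m_A(x) = Π_λ (x − λ)^{k_λ}
where k_λ is the size of the *largest* Jordan block for λ (equivalently, the smallest k with (A − λI)^k v = 0 for every generalised eigenvector v of λ).

  λ = -5: largest Jordan block has size 2, contributing (x + 5)^2
  λ = 5: largest Jordan block has size 1, contributing (x − 5)

So m_A(x) = (x - 5)*(x + 5)^2 = x^3 + 5*x^2 - 25*x - 125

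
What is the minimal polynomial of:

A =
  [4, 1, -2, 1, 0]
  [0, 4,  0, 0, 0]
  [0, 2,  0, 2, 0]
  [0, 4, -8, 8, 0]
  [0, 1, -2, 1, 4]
x^2 - 8*x + 16

The characteristic polynomial is χ_A(x) = (x - 4)^5, so the eigenvalues are known. The minimal polynomial is
  m_A(x) = Π_λ (x − λ)^{k_λ}
where k_λ is the size of the *largest* Jordan block for λ (equivalently, the smallest k with (A − λI)^k v = 0 for every generalised eigenvector v of λ).

  λ = 4: largest Jordan block has size 2, contributing (x − 4)^2

So m_A(x) = (x - 4)^2 = x^2 - 8*x + 16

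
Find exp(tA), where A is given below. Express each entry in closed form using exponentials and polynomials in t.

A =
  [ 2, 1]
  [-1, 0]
e^{tA} =
  [t*exp(t) + exp(t), t*exp(t)]
  [-t*exp(t), -t*exp(t) + exp(t)]

Strategy: write A = P · J · P⁻¹ where J is a Jordan canonical form, so e^{tA} = P · e^{tJ} · P⁻¹, and e^{tJ} can be computed block-by-block.

A has Jordan form
J =
  [1, 1]
  [0, 1]
(up to reordering of blocks).

Per-block formulas:
  For a 2×2 Jordan block J_2(1): exp(t · J_2(1)) = e^(1t)·(I + t·N), where N is the 2×2 nilpotent shift.

After assembling e^{tJ} and conjugating by P, we get:

e^{tA} =
  [t*exp(t) + exp(t), t*exp(t)]
  [-t*exp(t), -t*exp(t) + exp(t)]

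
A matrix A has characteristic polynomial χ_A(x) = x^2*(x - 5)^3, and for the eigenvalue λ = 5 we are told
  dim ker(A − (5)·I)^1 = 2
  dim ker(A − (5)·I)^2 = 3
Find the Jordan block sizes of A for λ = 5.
Block sizes for λ = 5: [2, 1]

From the dimensions of kernels of powers, the number of Jordan blocks of size at least j is d_j − d_{j−1} where d_j = dim ker(N^j) (with d_0 = 0). Computing the differences gives [2, 1].
The number of blocks of size exactly k is (#blocks of size ≥ k) − (#blocks of size ≥ k + 1), so the partition is: 1 block(s) of size 1, 1 block(s) of size 2.
In nonincreasing order the block sizes are [2, 1].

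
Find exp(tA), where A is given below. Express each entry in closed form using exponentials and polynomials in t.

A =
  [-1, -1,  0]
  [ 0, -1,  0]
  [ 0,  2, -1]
e^{tA} =
  [exp(-t), -t*exp(-t), 0]
  [0, exp(-t), 0]
  [0, 2*t*exp(-t), exp(-t)]

Strategy: write A = P · J · P⁻¹ where J is a Jordan canonical form, so e^{tA} = P · e^{tJ} · P⁻¹, and e^{tJ} can be computed block-by-block.

A has Jordan form
J =
  [-1,  1,  0]
  [ 0, -1,  0]
  [ 0,  0, -1]
(up to reordering of blocks).

Per-block formulas:
  For a 2×2 Jordan block J_2(-1): exp(t · J_2(-1)) = e^(-1t)·(I + t·N), where N is the 2×2 nilpotent shift.
  For a 1×1 block at λ = -1: exp(t · [-1]) = [e^(-1t)].

After assembling e^{tJ} and conjugating by P, we get:

e^{tA} =
  [exp(-t), -t*exp(-t), 0]
  [0, exp(-t), 0]
  [0, 2*t*exp(-t), exp(-t)]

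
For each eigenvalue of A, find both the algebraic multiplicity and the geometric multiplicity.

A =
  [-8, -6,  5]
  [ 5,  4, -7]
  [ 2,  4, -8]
λ = -4: alg = 3, geom = 1

Step 1 — factor the characteristic polynomial to read off the algebraic multiplicities:
  χ_A(x) = (x + 4)^3

Step 2 — compute geometric multiplicities via the rank-nullity identity g(λ) = n − rank(A − λI):
  rank(A − (-4)·I) = 2, so dim ker(A − (-4)·I) = n − 2 = 1

Summary:
  λ = -4: algebraic multiplicity = 3, geometric multiplicity = 1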